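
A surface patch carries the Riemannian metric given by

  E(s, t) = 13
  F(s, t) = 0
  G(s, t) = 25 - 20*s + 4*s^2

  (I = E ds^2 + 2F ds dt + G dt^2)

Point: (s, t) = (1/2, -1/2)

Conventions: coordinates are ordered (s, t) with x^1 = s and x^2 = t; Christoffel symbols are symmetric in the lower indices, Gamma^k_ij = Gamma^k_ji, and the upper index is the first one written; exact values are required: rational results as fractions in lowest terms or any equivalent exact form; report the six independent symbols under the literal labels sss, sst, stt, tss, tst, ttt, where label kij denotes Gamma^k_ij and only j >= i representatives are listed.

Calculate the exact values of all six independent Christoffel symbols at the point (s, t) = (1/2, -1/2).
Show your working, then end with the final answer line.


E = 13, F = 0, G = 16 at the point
E_s = 0, E_t = 0, F_s = 0, F_t = 0, G_s = -16, G_t = 0
EG - F^2 = 208;  g^inv = (1/208) * [[16, 0], [0, 13]]
first-kind symbols [ij,l] = (1/2)(d_i g_jl + d_j g_il - d_l g_ij): [ss,s] = E_s/2 = 0, [ss,t] = F_s - E_t/2 = 0, [st,s] = E_t/2 = 0, [st,t] = G_s/2 = -8, [tt,s] = F_t - G_s/2 = 8, [tt,t] = G_t/2 = 0
Gamma^s_ij = (G*[ij,s] - F*[ij,t])/(EG - F^2), Gamma^t_ij = (E*[ij,t] - F*[ij,s])/(EG - F^2)

Answer: Gamma_sss = 0, Gamma_sst = 0, Gamma_stt = 8/13, Gamma_tss = 0, Gamma_tst = -1/2, Gamma_ttt = 0


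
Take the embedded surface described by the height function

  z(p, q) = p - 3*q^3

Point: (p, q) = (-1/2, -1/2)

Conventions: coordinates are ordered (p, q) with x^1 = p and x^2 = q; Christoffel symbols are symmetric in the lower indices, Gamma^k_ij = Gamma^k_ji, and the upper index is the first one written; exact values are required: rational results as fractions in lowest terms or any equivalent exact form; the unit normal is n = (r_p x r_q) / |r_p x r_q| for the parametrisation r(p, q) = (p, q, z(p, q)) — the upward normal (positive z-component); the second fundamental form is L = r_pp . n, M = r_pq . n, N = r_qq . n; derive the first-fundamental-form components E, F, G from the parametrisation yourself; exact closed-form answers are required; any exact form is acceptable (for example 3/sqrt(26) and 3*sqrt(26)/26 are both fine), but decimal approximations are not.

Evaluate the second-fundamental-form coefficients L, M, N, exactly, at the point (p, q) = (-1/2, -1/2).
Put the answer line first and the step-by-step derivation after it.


Answer: L = 0, M = 0, N = 36*sqrt(113)/113

z_p = 1, z_q = -9/4, z_pp = 0, z_pq = 0, z_qq = 9
E = 2, F = -9/4, G = 97/16; answer radicand W^2 = 113/16
unnormalised second-form numerators: l = 0, m = 0, n = 9; L = l/sqrt(113/16), and similarly M = m/sqrt(W^2), N = n/sqrt(W^2)


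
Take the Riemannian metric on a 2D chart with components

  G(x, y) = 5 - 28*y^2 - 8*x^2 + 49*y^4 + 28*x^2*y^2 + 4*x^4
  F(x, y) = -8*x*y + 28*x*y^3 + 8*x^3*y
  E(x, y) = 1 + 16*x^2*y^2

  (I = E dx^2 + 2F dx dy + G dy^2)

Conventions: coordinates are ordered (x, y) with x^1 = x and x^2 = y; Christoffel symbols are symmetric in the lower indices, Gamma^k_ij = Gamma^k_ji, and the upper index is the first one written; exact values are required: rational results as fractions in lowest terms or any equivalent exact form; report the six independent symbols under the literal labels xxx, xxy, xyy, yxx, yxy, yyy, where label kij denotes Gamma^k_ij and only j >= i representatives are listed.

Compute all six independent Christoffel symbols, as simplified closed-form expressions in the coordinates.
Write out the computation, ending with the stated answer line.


E = 1 + 16*x^2*y^2; F = -8*x*y + 28*x*y^3 + 8*x^3*y; G = 5 - 28*y^2 - 8*x^2 + 49*y^4 + 28*x^2*y^2 + 4*x^4
Gamma^k_ij = (1/2) g^{kl} (d_i g_jl + d_j g_il - d_l g_ij), with g^inv = (1/(EG-F^2)) [[G, -F], [-F, E]]
first partials: E_x = 32*x*y^2, E_y = 32*x^2*y, F_x = -8*y + 28*y^3 + 24*x^2*y, F_y = -8*x + 84*x*y^2 + 8*x^3, G_x = -16*x + 56*x*y^2 + 16*x^3, G_y = -56*y + 196*y^3 + 56*x^2*y
D = EG - F^2 = 5 - 28*y^2 - 8*x^2 + 49*y^4 + 44*x^2*y^2 + 4*x^4
expanded: Gamma^x_xx = (G E_x - 2F F_x + F E_y)/(2D), Gamma^x_xy = (G E_y - F G_x)/(2D), Gamma^x_yy = (2G F_y - G G_x - F G_y)/(2D), Gamma^y_xx = (2E F_x - E E_y - F E_x)/(2D), Gamma^y_xy = (E G_x - F E_y)/(2D), Gamma^y_yy = (E G_y - 2F F_y + F G_x)/(2D); substitute and cancel common factors

Answer: Gamma_xxx = 16*x*y^2/(4*x^4 + 44*x^2*y^2 - 8*x^2 + 49*y^4 - 28*y^2 + 5), Gamma_xxy = 16*x^2*y/(4*x^4 + 44*x^2*y^2 - 8*x^2 + 49*y^4 - 28*y^2 + 5), Gamma_xyy = 56*x*y^2/(4*x^4 + 44*x^2*y^2 - 8*x^2 + 49*y^4 - 28*y^2 + 5), Gamma_yxx = (8*x^2*y + 28*y^3 - 8*y)/(4*x^4 + 44*x^2*y^2 - 8*x^2 + 49*y^4 - 28*y^2 + 5), Gamma_yxy = (8*x^3 + 28*x*y^2 - 8*x)/(4*x^4 + 44*x^2*y^2 - 8*x^2 + 49*y^4 - 28*y^2 + 5), Gamma_yyy = (28*x^2*y + 98*y^3 - 28*y)/(4*x^4 + 44*x^2*y^2 - 8*x^2 + 49*y^4 - 28*y^2 + 5)


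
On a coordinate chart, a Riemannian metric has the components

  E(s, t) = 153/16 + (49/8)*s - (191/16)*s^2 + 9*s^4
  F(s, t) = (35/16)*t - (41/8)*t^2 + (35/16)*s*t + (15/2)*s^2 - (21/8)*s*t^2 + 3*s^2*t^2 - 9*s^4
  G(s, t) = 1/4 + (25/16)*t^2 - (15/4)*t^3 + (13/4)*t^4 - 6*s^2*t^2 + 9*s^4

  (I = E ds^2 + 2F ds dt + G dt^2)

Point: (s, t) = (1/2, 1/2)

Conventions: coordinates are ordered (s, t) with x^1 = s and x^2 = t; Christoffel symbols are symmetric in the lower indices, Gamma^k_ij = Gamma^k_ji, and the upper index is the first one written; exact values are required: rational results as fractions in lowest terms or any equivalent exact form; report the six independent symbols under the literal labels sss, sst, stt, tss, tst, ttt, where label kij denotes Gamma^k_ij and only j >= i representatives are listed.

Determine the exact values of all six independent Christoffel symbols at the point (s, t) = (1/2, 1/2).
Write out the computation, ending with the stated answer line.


E = 653/64, F = 49/32, G = 9/16 at the point
E_s = -21/16, E_t = 0, F_s = 67/16, F_t = -77/32, G_s = 3, G_t = -9/8
EG - F^2 = 869/256;  g^inv = (256/869) * [[9/16, -49/32], [-49/32, 653/64]]
first-kind symbols [ij,l] = (1/2)(d_i g_jl + d_j g_il - d_l g_ij): [ss,s] = E_s/2 = -21/32, [ss,t] = F_s - E_t/2 = 67/16, [st,s] = E_t/2 = 0, [st,t] = G_s/2 = 3/2, [tt,s] = F_t - G_s/2 = -125/32, [tt,t] = G_t/2 = -9/16
Gamma^s_ij = (G*[ij,s] - F*[ij,t])/(EG - F^2), Gamma^t_ij = (E*[ij,t] - F*[ij,s])/(EG - F^2)

Answer: Gamma_sss = -1736/869, Gamma_sst = -588/869, Gamma_stt = -342/869, Gamma_tss = 11195/869, Gamma_tst = 3918/869, Gamma_ttt = 62/869


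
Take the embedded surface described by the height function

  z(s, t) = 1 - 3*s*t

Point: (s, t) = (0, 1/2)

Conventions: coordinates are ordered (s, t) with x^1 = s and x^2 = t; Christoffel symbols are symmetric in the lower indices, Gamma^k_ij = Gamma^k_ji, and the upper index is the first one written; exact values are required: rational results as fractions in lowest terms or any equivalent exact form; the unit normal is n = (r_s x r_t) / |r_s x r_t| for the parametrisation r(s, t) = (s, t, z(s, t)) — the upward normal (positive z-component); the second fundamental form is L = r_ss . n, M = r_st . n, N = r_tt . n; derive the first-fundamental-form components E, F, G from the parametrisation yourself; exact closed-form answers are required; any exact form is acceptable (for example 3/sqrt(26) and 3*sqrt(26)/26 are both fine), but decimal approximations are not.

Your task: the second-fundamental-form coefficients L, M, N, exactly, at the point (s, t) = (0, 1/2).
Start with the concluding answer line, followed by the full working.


Answer: L = 0, M = -6*sqrt(13)/13, N = 0

z_s = -3/2, z_t = 0, z_ss = 0, z_st = -3, z_tt = 0
E = 13/4, F = 0, G = 1; answer radicand W^2 = 13/4
unnormalised second-form numerators: l = 0, m = -3, n = 0; L = l/sqrt(13/4), and similarly M = m/sqrt(W^2), N = n/sqrt(W^2)


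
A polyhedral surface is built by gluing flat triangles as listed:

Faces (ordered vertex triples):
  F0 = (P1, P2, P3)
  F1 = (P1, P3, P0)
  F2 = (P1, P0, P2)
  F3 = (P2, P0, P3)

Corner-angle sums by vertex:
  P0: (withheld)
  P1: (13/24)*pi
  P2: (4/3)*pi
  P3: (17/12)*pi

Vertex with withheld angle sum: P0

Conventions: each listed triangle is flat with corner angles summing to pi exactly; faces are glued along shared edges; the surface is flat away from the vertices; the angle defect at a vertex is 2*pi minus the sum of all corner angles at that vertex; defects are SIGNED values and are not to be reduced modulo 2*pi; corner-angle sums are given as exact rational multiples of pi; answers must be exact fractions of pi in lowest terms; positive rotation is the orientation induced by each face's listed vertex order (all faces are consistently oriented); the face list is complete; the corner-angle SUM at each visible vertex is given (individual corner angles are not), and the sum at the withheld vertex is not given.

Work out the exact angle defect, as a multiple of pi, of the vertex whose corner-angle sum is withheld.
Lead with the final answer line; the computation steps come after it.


Answer: defect(P0) = (31/24)*pi

V = 4, E = 6, F = 4; chi = V - E + F = 2
Gauss-Bonnet: total defect = 2*pi*chi = 4*pi; visible defects sum to (65/24)*pi


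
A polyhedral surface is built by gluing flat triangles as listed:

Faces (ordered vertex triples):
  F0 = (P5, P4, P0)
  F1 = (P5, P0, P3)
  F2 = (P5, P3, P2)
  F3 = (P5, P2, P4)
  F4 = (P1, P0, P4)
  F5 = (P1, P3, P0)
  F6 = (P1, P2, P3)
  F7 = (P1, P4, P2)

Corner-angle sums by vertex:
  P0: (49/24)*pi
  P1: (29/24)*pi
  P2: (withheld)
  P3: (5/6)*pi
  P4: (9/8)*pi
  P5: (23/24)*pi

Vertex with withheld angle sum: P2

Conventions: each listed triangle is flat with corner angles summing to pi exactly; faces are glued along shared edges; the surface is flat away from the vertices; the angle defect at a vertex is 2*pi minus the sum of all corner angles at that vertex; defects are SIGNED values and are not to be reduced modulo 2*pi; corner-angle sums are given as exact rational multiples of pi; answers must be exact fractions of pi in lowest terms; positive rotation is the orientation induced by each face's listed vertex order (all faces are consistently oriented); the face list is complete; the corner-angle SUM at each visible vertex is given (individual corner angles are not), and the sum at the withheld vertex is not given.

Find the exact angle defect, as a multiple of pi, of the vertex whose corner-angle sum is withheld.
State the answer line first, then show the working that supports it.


Answer: defect(P2) = pi/6

V = 6, E = 12, F = 8; chi = V - E + F = 2
Gauss-Bonnet: total defect = 2*pi*chi = 4*pi; visible defects sum to (23/6)*pi


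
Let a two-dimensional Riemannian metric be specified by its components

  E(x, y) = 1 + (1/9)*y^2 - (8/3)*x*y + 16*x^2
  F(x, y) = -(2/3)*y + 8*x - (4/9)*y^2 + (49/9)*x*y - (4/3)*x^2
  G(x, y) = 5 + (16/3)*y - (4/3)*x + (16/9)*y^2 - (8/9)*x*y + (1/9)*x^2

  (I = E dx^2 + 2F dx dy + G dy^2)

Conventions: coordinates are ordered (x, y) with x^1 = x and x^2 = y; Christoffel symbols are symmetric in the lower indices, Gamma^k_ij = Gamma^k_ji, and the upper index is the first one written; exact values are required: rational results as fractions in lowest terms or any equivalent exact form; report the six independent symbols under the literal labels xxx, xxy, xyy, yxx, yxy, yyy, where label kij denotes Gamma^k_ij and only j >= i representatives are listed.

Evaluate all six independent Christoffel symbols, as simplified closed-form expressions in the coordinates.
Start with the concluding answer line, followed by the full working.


Answer: Gamma_xxx = (144*x - 12*y)/(145*x^2 - 32*x*y - 12*x + 17*y^2 + 48*y + 45), Gamma_xxy = (-12*x + y)/(145*x^2 - 32*x*y - 12*x + 17*y^2 + 48*y + 45), Gamma_xyy = (48*x - 4*y)/(145*x^2 - 32*x*y - 12*x + 17*y^2 + 48*y + 45), Gamma_yxx = (-12*x + 48*y + 72)/(145*x^2 - 32*x*y - 12*x + 17*y^2 + 48*y + 45), Gamma_yxy = (x - 4*y - 6)/(145*x^2 - 32*x*y - 12*x + 17*y^2 + 48*y + 45), Gamma_yyy = (-4*x + 16*y + 24)/(145*x^2 - 32*x*y - 12*x + 17*y^2 + 48*y + 45)

E = 1 + (1/9)*y^2 - (8/3)*x*y + 16*x^2; F = -(2/3)*y + 8*x - (4/9)*y^2 + (49/9)*x*y - (4/3)*x^2; G = 5 + (16/3)*y - (4/3)*x + (16/9)*y^2 - (8/9)*x*y + (1/9)*x^2
Gamma^k_ij = (1/2) g^{kl} (d_i g_jl + d_j g_il - d_l g_ij), with g^inv = (1/(EG-F^2)) [[G, -F], [-F, E]]
first partials: E_x = -(8/3)*y + 32*x, E_y = (2/9)*y - (8/3)*x, F_x = 8 + (49/9)*y - (8/3)*x, F_y = -2/3 - (8/9)*y + (49/9)*x, G_x = -4/3 - (8/9)*y + (2/9)*x, G_y = 16/3 + (32/9)*y - (8/9)*x
D = EG - F^2 = 5 + (16/3)*y - (4/3)*x + (17/9)*y^2 - (32/9)*x*y + (145/9)*x^2
expanded: Gamma^x_xx = (G E_x - 2F F_x + F E_y)/(2D), Gamma^x_xy = (G E_y - F G_x)/(2D), Gamma^x_yy = (2G F_y - G G_x - F G_y)/(2D), Gamma^y_xx = (2E F_x - E E_y - F E_x)/(2D), Gamma^y_xy = (E G_x - F E_y)/(2D), Gamma^y_yy = (E G_y - 2F F_y + F G_x)/(2D); substitute and cancel common factors


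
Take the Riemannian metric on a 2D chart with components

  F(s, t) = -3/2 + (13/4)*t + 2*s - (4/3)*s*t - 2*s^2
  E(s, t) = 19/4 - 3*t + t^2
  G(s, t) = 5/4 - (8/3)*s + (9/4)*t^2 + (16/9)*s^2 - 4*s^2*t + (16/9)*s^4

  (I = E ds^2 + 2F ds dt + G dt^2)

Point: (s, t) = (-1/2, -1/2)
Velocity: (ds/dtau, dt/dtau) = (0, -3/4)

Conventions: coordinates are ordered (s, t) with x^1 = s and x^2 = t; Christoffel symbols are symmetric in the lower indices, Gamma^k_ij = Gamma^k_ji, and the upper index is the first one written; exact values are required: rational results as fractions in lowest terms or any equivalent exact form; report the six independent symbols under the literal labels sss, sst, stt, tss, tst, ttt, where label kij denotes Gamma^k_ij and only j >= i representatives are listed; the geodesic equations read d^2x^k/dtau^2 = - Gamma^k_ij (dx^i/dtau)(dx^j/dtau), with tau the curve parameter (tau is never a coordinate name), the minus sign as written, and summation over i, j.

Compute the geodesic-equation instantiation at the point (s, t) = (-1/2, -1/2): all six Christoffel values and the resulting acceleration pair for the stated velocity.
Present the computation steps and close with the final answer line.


E = 13/2, F = -119/24, G = 605/144 at the point
E_s = 0, E_t = -4, F_s = 14/3, F_t = 47/12, G_s = -22/3, G_t = -13/4
EG - F^2 = 523/192;  g^inv = (192/523) * [[605/144, 119/24], [119/24, 13/2]]
first-kind symbols [ij,l] = (1/2)(d_i g_jl + d_j g_il - d_l g_ij): [ss,s] = E_s/2 = 0, [ss,t] = F_s - E_t/2 = 20/3, [st,s] = E_t/2 = -2, [st,t] = G_s/2 = -11/3, [tt,s] = F_t - G_s/2 = 91/12, [tt,t] = G_t/2 = -13/8
Gamma^s_ij = (G*[ij,s] - F*[ij,t])/(EG - F^2), Gamma^t_ij = (E*[ij,t] - F*[ij,s])/(EG - F^2)
Gamma_sss = 19040/1569, Gamma_sst = -5104/523, Gamma_stt = 41132/4707, Gamma_tss = 8320/523, Gamma_tst = -6480/523, Gamma_ttt = 15574/1569
d^2s/dtau^2 = -(Gamma_sss*(0)^2 + 2*Gamma_sst*(0)*(-3/4) + Gamma_stt*(-3/4)^2) = -10283/2092
d^2t/dtau^2 = -(Gamma_tss*(0)^2 + 2*Gamma_tst*(0)*(-3/4) + Gamma_ttt*(-3/4)^2) = -23361/4184

Answer: Gamma_sss = 19040/1569, Gamma_sst = -5104/523, Gamma_stt = 41132/4707, Gamma_tss = 8320/523, Gamma_tst = -6480/523, Gamma_ttt = 15574/1569; accelerations (d^2s/dtau^2, d^2t/dtau^2) = (-10283/2092, -23361/4184)


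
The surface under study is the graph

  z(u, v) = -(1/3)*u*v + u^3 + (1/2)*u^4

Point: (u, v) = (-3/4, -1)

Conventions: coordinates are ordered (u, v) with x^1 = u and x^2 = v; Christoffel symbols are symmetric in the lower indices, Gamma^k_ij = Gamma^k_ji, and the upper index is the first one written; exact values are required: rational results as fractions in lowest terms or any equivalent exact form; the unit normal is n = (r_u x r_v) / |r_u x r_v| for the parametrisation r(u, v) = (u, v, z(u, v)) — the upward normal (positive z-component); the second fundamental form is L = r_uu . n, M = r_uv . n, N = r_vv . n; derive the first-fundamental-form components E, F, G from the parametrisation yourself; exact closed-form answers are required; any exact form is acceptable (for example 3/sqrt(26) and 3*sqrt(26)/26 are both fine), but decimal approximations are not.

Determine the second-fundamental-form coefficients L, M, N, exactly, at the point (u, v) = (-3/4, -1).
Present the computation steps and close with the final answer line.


z_u = 113/96, z_v = 1/4, z_uu = -9/8, z_uv = -1/3, z_vv = 0
E = 21985/9216, F = 113/384, G = 17/16; answer radicand W^2 = 22561/9216
unnormalised second-form numerators: l = -9/8, m = -1/3, n = 0; L = l/sqrt(22561/9216), and similarly M = m/sqrt(W^2), N = n/sqrt(W^2)

Answer: L = -108*sqrt(22561)/22561, M = -32*sqrt(22561)/22561, N = 0


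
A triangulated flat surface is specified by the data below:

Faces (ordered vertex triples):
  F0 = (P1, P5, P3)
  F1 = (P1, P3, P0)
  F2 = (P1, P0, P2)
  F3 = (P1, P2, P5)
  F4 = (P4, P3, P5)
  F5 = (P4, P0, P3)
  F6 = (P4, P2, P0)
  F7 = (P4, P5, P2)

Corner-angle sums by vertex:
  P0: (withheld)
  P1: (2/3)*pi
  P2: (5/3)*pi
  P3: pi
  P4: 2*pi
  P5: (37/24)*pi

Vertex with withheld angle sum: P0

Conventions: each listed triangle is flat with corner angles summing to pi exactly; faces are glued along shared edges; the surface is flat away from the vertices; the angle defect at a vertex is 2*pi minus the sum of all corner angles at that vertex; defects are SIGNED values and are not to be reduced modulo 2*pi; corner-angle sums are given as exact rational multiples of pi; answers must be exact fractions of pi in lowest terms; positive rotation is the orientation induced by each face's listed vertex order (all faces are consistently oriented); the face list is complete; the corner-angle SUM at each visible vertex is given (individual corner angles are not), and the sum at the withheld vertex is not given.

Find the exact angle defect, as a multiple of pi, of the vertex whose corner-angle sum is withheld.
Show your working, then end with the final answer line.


V = 6, E = 12, F = 8; chi = V - E + F = 2
Gauss-Bonnet: total defect = 2*pi*chi = 4*pi; visible defects sum to (25/8)*pi

Answer: defect(P0) = (7/8)*pi


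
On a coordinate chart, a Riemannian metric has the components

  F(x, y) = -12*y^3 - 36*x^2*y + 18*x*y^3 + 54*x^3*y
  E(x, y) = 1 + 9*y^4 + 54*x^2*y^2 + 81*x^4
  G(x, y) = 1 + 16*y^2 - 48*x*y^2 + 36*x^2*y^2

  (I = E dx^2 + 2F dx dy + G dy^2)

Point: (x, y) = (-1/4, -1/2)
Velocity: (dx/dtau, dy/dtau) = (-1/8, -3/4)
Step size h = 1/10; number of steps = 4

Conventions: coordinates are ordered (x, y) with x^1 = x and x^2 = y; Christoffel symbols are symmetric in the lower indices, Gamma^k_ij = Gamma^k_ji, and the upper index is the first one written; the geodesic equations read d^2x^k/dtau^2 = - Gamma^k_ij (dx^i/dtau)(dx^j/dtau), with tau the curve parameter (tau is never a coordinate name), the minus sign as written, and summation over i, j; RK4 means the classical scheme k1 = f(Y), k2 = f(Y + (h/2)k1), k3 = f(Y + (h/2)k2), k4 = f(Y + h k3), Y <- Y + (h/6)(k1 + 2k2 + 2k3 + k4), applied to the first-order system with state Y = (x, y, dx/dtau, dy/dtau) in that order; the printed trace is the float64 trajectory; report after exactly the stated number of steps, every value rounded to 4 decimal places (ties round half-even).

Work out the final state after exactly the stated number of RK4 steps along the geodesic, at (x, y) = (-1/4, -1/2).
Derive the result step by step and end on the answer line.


f(Y) = (dx/dtau, dy/dtau, -Gamma^x_ij Y'^i Y'^j, -Gamma^y_ij Y'^i Y'^j) with the Gammas evaluated at the stage position; h = 0.100000; intermediate values shown to 6 dp
step 0: x = -0.2500, y = -0.5000, dx/dtau = -0.1250, dy/dtau = -0.7500
step 1:
  k1: at (x, y) = (-0.250000, -0.500000), (dx/dtau, dy/dtau) = (-0.125000, -0.750000); Gamma_xxx = -0.574250, Gamma_xxy = -0.382833, Gamma_xyy = -0.701861, Gamma_yxx = -1.203190, Gamma_yxy = -0.802127, Gamma_yyy = -1.470566; k1 = (-0.125000, -0.750000, 0.475551, 0.996392)
  k2: at (x, y) = (-0.256250, -0.537500), (dx/dtau, dy/dtau) = (-0.101222, -0.700180); Gamma_xxx = -0.561056, Gamma_xxy = -0.392283, Gamma_xyy = -0.673571, Gamma_yxx = -1.145596, Gamma_yxy = -0.800986, Gamma_yyy = -1.375336; k2 = (-0.101222, -0.700180, 0.391574, 0.799538)
  k3: at (x, y) = (-0.255061, -0.535009), (dx/dtau, dy/dtau) = (-0.105421, -0.710023); Gamma_xxx = -0.559999, Gamma_xxy = -0.391546, Gamma_xyy = -0.674566, Gamma_yxx = -1.147287, Gamma_yxy = -0.802173, Gamma_yyy = -1.382004; k3 = (-0.105421, -0.710023, 0.404910, 0.829552)
  k4: at (x, y) = (-0.260542, -0.571002), (dx/dtau, dy/dtau) = (-0.084509, -0.667045); Gamma_xxx = -0.547319, Gamma_xxy = -0.399833, Gamma_xyy = -0.649260, Gamma_yxx = -1.094117, Gamma_yxy = -0.799286, Gamma_yyy = -1.297902; k4 = (-0.084509, -0.667045, 0.337874, 0.675427)
  Y <- Y + (h/6)(k1 + 2k2 + 2k3 + k4): x = -0.2604, y = -0.5706, dx/dtau = -0.0849, dy/dtau = -0.6678
step 2:
  k1: at (x, y) = (-0.260380, -0.570624), (dx/dtau, dy/dtau) = (-0.084893, -0.667833); Gamma_xxx = -0.547211, Gamma_xxy = -0.399739, Gamma_xyy = -0.649423, Gamma_yxx = -1.094402, Gamma_yxy = -0.799463, Gamma_yyy = -1.298822; k1 = (-0.084893, -0.667833, 0.338913, 0.677814)
  k2: at (x, y) = (-0.264625, -0.604016), (dx/dtau, dy/dtau) = (-0.067948, -0.633943); Gamma_xxx = -0.534647, Gamma_xxy = -0.406784, Gamma_xyy = -0.627193, Gamma_yxx = -1.046233, Gamma_yxy = -0.796022, Gamma_yyy = -1.227333; k2 = (-0.067948, -0.633943, 0.289571, 0.566652)
  k3: at (x, y) = (-0.263777, -0.602321), (dx/dtau, dy/dtau) = (-0.070415, -0.639501); Gamma_xxx = -0.533943, Gamma_xxy = -0.406410, Gamma_xyy = -0.627808, Gamma_yxx = -1.047146, Gamma_yxy = -0.797034, Gamma_yyy = -1.231229; k3 = (-0.070415, -0.639501, 0.295998, 0.580498)
  k4: at (x, y) = (-0.267421, -0.634574), (dx/dtau, dy/dtau) = (-0.055294, -0.609783); Gamma_xxx = -0.521933, Gamma_xxy = -0.412838, Gamma_xyy = -0.607694, Gamma_yxx = -1.002467, Gamma_yxy = -0.792930, Gamma_yyy = -1.167187; k4 = (-0.055294, -0.609783, 0.255398, 0.490538)
  Y <- Y + (h/6)(k1 + 2k2 + 2k3 + k4): x = -0.2673, y = -0.6344, dx/dtau = -0.0555, dy/dtau = -0.6101
step 3:
  k1: at (x, y) = (-0.267328, -0.634366), (dx/dtau, dy/dtau) = (-0.055469, -0.610122); Gamma_xxx = -0.521873, Gamma_xxy = -0.412799, Gamma_xyy = -0.607775, Gamma_yxx = -1.002594, Gamma_yxy = -0.793046, Gamma_yyy = -1.167625; k1 = (-0.055469, -0.610122, 0.255790, 0.491411)
  k2: at (x, y) = (-0.270102, -0.664872), (dx/dtau, dy/dtau) = (-0.042680, -0.585552); Gamma_xxx = -0.510142, Gamma_xxy = -0.418582, Gamma_xyy = -0.589759, Gamma_yxx = -0.961485, Gamma_yxy = -0.788918, Gamma_yyy = -1.111542; k2 = (-0.042680, -0.585552, 0.224062, 0.422299)
  k3: at (x, y) = (-0.269462, -0.663644), (dx/dtau, dy/dtau) = (-0.044266, -0.589008); Gamma_xxx = -0.509637, Gamma_xxy = -0.418385, Gamma_xyy = -0.590170, Gamma_yxx = -0.961986, Gamma_yxy = -0.789740, Gamma_yyy = -1.114000; k3 = (-0.044266, -0.589008, 0.227563, 0.429547)
  k4: at (x, y) = (-0.271755, -0.693267), (dx/dtau, dy/dtau) = (-0.032713, -0.567168); Gamma_xxx = -0.498404, Gamma_xxy = -0.423822, Gamma_xyy = -0.573695, Gamma_yxx = -0.923564, Gamma_yxy = -0.785359, Gamma_yyy = -1.063081; k4 = (-0.032713, -0.567168, 0.200806, 0.372102)
  Y <- Y + (h/6)(k1 + 2k2 + 2k3 + k4): x = -0.2717, y = -0.6931, dx/dtau = -0.0328, dy/dtau = -0.5673
step 4:
  k1: at (x, y) = (-0.271696, -0.693139), (dx/dtau, dy/dtau) = (-0.032805, -0.567336); Gamma_xxx = -0.498367, Gamma_xxy = -0.423804, Gamma_xyy = -0.573740, Gamma_yxx = -0.923626, Gamma_yxy = -0.785438, Gamma_yyy = -1.063315; k1 = (-0.032805, -0.567336, 0.200981, 0.372479)
  k2: at (x, y) = (-0.273337, -0.721506), (dx/dtau, dy/dtau) = (-0.022756, -0.548712); Gamma_xxx = -0.487439, Gamma_xxy = -0.428885, Gamma_xyy = -0.558767, Gamma_yxx = -0.887836, Gamma_yxy = -0.781185, Gamma_yyy = -1.017754; k2 = (-0.022756, -0.548712, 0.179199, 0.326398)
  k3: at (x, y) = (-0.272834, -0.720575), (dx/dtau, dy/dtau) = (-0.023845, -0.551016); Gamma_xxx = -0.487058, Gamma_xxy = -0.428785, Gamma_xyy = -0.559059, Gamma_yxx = -0.888106, Gamma_yxy = -0.781851, Gamma_yyy = -1.019394; k3 = (-0.023845, -0.551016, 0.181285, 0.330557)
  k4: at (x, y) = (-0.274081, -0.748241), (dx/dtau, dy/dtau) = (-0.014677, -0.534280); Gamma_xxx = -0.476558, Gamma_xxy = -0.433667, Gamma_xyy = -0.545241, Gamma_yxx = -0.854408, Gamma_yxy = -0.777512, Gamma_yyy = -0.977549; k4 = (-0.014677, -0.534280, 0.162546, 0.291424)
  Y <- Y + (h/6)(k1 + 2k2 + 2k3 + k4): x = -0.2740, y = -0.7482, dx/dtau = -0.0147, dy/dtau = -0.5344

Answer: x = -0.2740, y = -0.7482, dx/dtau = -0.0147, dy/dtau = -0.5344


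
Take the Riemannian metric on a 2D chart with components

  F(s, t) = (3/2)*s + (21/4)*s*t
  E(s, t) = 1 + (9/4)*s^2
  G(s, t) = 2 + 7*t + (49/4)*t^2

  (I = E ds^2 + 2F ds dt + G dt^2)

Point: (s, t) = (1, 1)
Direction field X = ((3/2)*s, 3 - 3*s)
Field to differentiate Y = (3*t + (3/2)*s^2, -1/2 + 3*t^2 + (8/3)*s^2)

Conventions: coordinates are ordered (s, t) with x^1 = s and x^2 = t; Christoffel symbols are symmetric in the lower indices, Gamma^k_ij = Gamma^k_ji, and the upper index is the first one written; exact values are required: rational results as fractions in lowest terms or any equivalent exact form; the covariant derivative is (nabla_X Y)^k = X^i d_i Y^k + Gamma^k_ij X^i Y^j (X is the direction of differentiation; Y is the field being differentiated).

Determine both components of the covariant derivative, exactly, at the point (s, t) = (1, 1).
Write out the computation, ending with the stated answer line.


E = 13/4, F = 27/4, G = 85/4 at the point
E_s = 9/2, E_t = 0, F_s = 27/4, F_t = 21/4, G_s = 0, G_t = 63/2
EG - F^2 = 47/2;  g^inv = (2/47) * [[85/4, -27/4], [-27/4, 13/4]]
first-kind symbols [ij,l] = (1/2)(d_i g_jl + d_j g_il - d_l g_ij): [ss,s] = E_s/2 = 9/4, [ss,t] = F_s - E_t/2 = 27/4, [st,s] = E_t/2 = 0, [st,t] = G_s/2 = 0, [tt,s] = F_t - G_s/2 = 21/4, [tt,t] = G_t/2 = 63/4
Gamma^s_ij = (G*[ij,s] - F*[ij,t])/(EG - F^2), Gamma^t_ij = (E*[ij,t] - F*[ij,s])/(EG - F^2)
Gamma_sss = 9/94, Gamma_sst = 0, Gamma_stt = 21/94, Gamma_tss = 27/94, Gamma_tst = 0, Gamma_ttt = 63/94
X = (3/2, 0), Y = (9/2, 31/6) at the point

Answer: (nabla_X Y)^s = 1935/376, (nabla_X Y)^t = 3737/376


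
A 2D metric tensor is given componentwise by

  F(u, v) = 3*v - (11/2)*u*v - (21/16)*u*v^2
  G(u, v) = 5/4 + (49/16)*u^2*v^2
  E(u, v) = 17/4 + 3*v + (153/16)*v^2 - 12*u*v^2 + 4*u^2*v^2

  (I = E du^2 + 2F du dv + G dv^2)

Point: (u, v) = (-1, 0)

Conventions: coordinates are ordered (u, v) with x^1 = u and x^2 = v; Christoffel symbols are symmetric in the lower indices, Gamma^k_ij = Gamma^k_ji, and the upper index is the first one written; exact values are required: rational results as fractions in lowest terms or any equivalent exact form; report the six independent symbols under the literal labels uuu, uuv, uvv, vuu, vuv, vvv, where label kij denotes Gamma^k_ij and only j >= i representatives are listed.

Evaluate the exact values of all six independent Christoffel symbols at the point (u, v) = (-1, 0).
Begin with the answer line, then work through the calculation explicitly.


Answer: Gamma_uuu = 0, Gamma_uuv = 6/17, Gamma_uvv = 2, Gamma_vuu = -6/5, Gamma_vuv = 0, Gamma_vvv = 0

E = 17/4, F = 0, G = 5/4 at the point
E_u = 0, E_v = 3, F_u = 0, F_v = 17/2, G_u = 0, G_v = 0
EG - F^2 = 85/16;  g^inv = (16/85) * [[5/4, 0], [0, 17/4]]
first-kind symbols [ij,l] = (1/2)(d_i g_jl + d_j g_il - d_l g_ij): [uu,u] = E_u/2 = 0, [uu,v] = F_u - E_v/2 = -3/2, [uv,u] = E_v/2 = 3/2, [uv,v] = G_u/2 = 0, [vv,u] = F_v - G_u/2 = 17/2, [vv,v] = G_v/2 = 0
Gamma^u_ij = (G*[ij,u] - F*[ij,v])/(EG - F^2), Gamma^v_ij = (E*[ij,v] - F*[ij,u])/(EG - F^2)


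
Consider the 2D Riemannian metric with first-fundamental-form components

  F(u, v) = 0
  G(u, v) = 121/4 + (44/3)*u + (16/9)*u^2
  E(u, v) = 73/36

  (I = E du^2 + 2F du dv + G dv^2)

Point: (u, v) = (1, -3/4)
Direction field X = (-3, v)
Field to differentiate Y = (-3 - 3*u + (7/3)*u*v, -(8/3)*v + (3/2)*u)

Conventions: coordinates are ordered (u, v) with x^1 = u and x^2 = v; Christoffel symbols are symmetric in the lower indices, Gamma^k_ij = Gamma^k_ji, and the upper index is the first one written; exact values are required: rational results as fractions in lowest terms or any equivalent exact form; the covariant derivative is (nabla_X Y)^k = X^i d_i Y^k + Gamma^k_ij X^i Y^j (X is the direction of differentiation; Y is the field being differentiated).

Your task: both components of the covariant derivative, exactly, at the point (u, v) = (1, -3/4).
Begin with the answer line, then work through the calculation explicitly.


Answer: (nabla_X Y)^u = 3547/146, (nabla_X Y)^v = -140/41

E = 73/36, F = 0, G = 1681/36 at the point
E_u = 0, E_v = 0, F_u = 0, F_v = 0, G_u = 164/9, G_v = 0
EG - F^2 = 122713/1296;  g^inv = (1296/122713) * [[1681/36, 0], [0, 73/36]]
first-kind symbols [ij,l] = (1/2)(d_i g_jl + d_j g_il - d_l g_ij): [uu,u] = E_u/2 = 0, [uu,v] = F_u - E_v/2 = 0, [uv,u] = E_v/2 = 0, [uv,v] = G_u/2 = 82/9, [vv,u] = F_v - G_u/2 = -82/9, [vv,v] = G_v/2 = 0
Gamma^u_ij = (G*[ij,u] - F*[ij,v])/(EG - F^2), Gamma^v_ij = (E*[ij,v] - F*[ij,u])/(EG - F^2)
Gamma_uuu = 0, Gamma_uuv = 0, Gamma_uvv = -328/73, Gamma_vuu = 0, Gamma_vuv = 8/41, Gamma_vvv = 0
X = (-3, -3/4), Y = (-31/4, 7/2) at the point


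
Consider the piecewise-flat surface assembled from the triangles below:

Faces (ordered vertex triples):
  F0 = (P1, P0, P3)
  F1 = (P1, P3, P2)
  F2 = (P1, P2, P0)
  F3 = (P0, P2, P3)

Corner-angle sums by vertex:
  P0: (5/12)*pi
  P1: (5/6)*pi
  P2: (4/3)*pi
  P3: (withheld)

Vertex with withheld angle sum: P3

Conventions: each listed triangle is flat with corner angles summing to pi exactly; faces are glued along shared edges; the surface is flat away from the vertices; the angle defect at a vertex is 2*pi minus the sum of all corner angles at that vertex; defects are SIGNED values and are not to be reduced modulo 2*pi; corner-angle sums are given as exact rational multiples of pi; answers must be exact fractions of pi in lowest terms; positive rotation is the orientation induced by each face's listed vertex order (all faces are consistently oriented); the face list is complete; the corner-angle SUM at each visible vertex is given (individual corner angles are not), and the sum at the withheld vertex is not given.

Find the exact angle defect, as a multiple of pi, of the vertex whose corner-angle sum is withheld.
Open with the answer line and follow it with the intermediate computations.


Answer: defect(P3) = (7/12)*pi

V = 4, E = 6, F = 4; chi = V - E + F = 2
Gauss-Bonnet: total defect = 2*pi*chi = 4*pi; visible defects sum to (41/12)*pi


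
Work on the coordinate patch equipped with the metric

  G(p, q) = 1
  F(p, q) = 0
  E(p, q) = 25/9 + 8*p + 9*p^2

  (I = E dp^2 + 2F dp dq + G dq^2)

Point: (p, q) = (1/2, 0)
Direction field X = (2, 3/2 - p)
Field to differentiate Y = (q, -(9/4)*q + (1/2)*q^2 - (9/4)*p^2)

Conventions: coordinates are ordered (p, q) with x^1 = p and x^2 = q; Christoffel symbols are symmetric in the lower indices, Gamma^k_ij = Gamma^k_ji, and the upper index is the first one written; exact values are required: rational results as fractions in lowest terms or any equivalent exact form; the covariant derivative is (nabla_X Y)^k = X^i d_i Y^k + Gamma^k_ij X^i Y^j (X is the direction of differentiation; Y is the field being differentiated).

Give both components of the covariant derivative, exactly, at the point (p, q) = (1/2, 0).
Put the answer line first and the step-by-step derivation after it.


Answer: (nabla_X Y)^p = 1, (nabla_X Y)^q = -27/4

E = 325/36, F = 0, G = 1 at the point
E_p = 17, E_q = 0, F_p = 0, F_q = 0, G_p = 0, G_q = 0
EG - F^2 = 325/36;  g^inv = (36/325) * [[1, 0], [0, 325/36]]
first-kind symbols [ij,l] = (1/2)(d_i g_jl + d_j g_il - d_l g_ij): [pp,p] = E_p/2 = 17/2, [pp,q] = F_p - E_q/2 = 0, [pq,p] = E_q/2 = 0, [pq,q] = G_p/2 = 0, [qq,p] = F_q - G_p/2 = 0, [qq,q] = G_q/2 = 0
Gamma^p_ij = (G*[ij,p] - F*[ij,q])/(EG - F^2), Gamma^q_ij = (E*[ij,q] - F*[ij,p])/(EG - F^2)
Gamma_ppp = 306/325, Gamma_ppq = 0, Gamma_pqq = 0, Gamma_qpp = 0, Gamma_qpq = 0, Gamma_qqq = 0
X = (2, 1), Y = (0, -9/16) at the point


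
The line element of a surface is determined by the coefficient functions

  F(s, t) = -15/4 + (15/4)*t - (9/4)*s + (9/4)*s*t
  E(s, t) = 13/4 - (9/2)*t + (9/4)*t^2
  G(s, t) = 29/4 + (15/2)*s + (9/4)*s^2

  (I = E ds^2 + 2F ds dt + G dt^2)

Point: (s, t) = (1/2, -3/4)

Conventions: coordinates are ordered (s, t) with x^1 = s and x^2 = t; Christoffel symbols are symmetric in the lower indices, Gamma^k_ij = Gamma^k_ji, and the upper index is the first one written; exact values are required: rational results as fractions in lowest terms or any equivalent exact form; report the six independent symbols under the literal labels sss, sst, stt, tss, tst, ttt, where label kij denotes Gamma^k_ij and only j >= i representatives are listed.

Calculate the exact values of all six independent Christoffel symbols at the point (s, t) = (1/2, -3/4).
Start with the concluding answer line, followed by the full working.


Answer: Gamma_sss = 0, Gamma_sst = -252/1181, Gamma_stt = 0, Gamma_tss = 0, Gamma_tst = 312/1181, Gamma_ttt = 0

E = 505/64, F = -273/32, G = 185/16 at the point
E_s = 0, E_t = -63/8, F_s = -63/16, F_t = 39/8, G_s = 39/4, G_t = 0
EG - F^2 = 1181/64;  g^inv = (64/1181) * [[185/16, 273/32], [273/32, 505/64]]
first-kind symbols [ij,l] = (1/2)(d_i g_jl + d_j g_il - d_l g_ij): [ss,s] = E_s/2 = 0, [ss,t] = F_s - E_t/2 = 0, [st,s] = E_t/2 = -63/16, [st,t] = G_s/2 = 39/8, [tt,s] = F_t - G_s/2 = 0, [tt,t] = G_t/2 = 0
Gamma^s_ij = (G*[ij,s] - F*[ij,t])/(EG - F^2), Gamma^t_ij = (E*[ij,t] - F*[ij,s])/(EG - F^2)


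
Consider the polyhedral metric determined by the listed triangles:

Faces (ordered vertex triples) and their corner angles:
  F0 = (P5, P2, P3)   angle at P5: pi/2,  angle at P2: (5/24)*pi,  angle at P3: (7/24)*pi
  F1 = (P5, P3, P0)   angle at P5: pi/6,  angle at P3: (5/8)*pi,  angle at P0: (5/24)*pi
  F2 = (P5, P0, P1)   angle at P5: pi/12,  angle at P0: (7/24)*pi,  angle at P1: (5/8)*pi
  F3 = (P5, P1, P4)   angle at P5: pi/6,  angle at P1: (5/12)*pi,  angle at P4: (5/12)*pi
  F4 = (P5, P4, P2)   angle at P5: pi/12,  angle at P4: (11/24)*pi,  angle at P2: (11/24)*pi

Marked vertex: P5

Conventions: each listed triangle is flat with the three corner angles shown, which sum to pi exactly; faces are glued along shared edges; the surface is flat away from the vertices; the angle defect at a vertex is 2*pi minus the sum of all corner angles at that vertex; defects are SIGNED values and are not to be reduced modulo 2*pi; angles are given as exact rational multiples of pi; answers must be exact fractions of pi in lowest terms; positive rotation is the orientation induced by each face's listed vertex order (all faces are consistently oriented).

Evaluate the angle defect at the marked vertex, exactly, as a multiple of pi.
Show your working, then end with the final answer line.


Sum of corner angles at P5: pi
defect = 2*pi - pi

Answer: defect(P5) = pi


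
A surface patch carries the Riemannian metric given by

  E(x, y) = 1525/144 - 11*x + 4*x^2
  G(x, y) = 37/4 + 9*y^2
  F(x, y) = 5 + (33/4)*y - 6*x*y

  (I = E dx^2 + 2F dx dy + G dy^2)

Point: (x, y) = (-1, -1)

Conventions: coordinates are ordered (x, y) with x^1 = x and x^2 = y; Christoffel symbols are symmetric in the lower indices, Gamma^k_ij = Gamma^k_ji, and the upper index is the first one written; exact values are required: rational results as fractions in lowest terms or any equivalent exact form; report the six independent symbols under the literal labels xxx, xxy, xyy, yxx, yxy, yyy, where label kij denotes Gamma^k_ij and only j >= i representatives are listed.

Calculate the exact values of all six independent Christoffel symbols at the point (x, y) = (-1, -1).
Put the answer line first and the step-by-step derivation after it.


Answer: Gamma_xxx = -67896/219721, Gamma_xxy = 0, Gamma_xyy = 101844/219721, Gamma_yxx = 37824/219721, Gamma_yxy = 0, Gamma_yyy = -56736/219721

E = 3685/144, F = -37/4, G = 73/4 at the point
E_x = -19, E_y = 0, F_x = 6, F_y = 57/4, G_x = 0, G_y = -18
EG - F^2 = 219721/576;  g^inv = (576/219721) * [[73/4, 37/4], [37/4, 3685/144]]
first-kind symbols [ij,l] = (1/2)(d_i g_jl + d_j g_il - d_l g_ij): [xx,x] = E_x/2 = -19/2, [xx,y] = F_x - E_y/2 = 6, [xy,x] = E_y/2 = 0, [xy,y] = G_x/2 = 0, [yy,x] = F_y - G_x/2 = 57/4, [yy,y] = G_y/2 = -9
Gamma^x_ij = (G*[ij,x] - F*[ij,y])/(EG - F^2), Gamma^y_ij = (E*[ij,y] - F*[ij,x])/(EG - F^2)


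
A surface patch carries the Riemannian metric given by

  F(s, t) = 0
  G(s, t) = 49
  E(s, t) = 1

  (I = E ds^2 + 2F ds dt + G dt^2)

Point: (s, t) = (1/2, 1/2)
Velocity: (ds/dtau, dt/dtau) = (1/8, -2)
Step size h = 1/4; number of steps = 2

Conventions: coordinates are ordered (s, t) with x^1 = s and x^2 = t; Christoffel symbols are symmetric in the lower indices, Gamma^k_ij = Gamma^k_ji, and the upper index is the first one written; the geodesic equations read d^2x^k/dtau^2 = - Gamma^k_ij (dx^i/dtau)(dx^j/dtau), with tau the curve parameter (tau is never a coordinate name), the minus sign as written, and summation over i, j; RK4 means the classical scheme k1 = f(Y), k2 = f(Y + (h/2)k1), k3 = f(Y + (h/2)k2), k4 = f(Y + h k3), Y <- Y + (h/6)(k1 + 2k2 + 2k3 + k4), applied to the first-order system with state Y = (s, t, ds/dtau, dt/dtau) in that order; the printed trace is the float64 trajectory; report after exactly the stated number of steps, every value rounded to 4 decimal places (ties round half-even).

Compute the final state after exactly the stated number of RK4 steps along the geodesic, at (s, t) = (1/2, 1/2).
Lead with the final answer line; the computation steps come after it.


Answer: s = 0.5625, t = -0.5000, ds/dtau = 0.1250, dt/dtau = -2.0000

f(Y) = (ds/dtau, dt/dtau, -Gamma^s_ij Y'^i Y'^j, -Gamma^t_ij Y'^i Y'^j) with the Gammas evaluated at the stage position; h = 0.250000; intermediate values shown to 6 dp
step 0: s = 0.5000, t = 0.5000, ds/dtau = 0.1250, dt/dtau = -2.0000
step 1:
  k1: at (s, t) = (0.500000, 0.500000), (ds/dtau, dt/dtau) = (0.125000, -2.000000); Gamma_sss = 0.000000, Gamma_sst = 0.000000, Gamma_stt = 0.000000, Gamma_tss = 0.000000, Gamma_tst = 0.000000, Gamma_ttt = 0.000000; k1 = (0.125000, -2.000000, 0.000000, 0.000000)
  k2: at (s, t) = (0.515625, 0.250000), (ds/dtau, dt/dtau) = (0.125000, -2.000000); Gamma_sss = 0.000000, Gamma_sst = 0.000000, Gamma_stt = 0.000000, Gamma_tss = 0.000000, Gamma_tst = 0.000000, Gamma_ttt = 0.000000; k2 = (0.125000, -2.000000, 0.000000, 0.000000)
  k3: at (s, t) = (0.515625, 0.250000), (ds/dtau, dt/dtau) = (0.125000, -2.000000); Gamma_sss = 0.000000, Gamma_sst = 0.000000, Gamma_stt = 0.000000, Gamma_tss = 0.000000, Gamma_tst = 0.000000, Gamma_ttt = 0.000000; k3 = (0.125000, -2.000000, 0.000000, 0.000000)
  k4: at (s, t) = (0.531250, 0.000000), (ds/dtau, dt/dtau) = (0.125000, -2.000000); Gamma_sss = 0.000000, Gamma_sst = 0.000000, Gamma_stt = 0.000000, Gamma_tss = 0.000000, Gamma_tst = 0.000000, Gamma_ttt = 0.000000; k4 = (0.125000, -2.000000, 0.000000, 0.000000)
  Y <- Y + (h/6)(k1 + 2k2 + 2k3 + k4): s = 0.5312, t = 0.0000, ds/dtau = 0.1250, dt/dtau = -2.0000
step 2:
  k1: at (s, t) = (0.531250, 0.000000), (ds/dtau, dt/dtau) = (0.125000, -2.000000); Gamma_sss = 0.000000, Gamma_sst = 0.000000, Gamma_stt = 0.000000, Gamma_tss = 0.000000, Gamma_tst = 0.000000, Gamma_ttt = 0.000000; k1 = (0.125000, -2.000000, 0.000000, 0.000000)
  k2: at (s, t) = (0.546875, -0.250000), (ds/dtau, dt/dtau) = (0.125000, -2.000000); Gamma_sss = 0.000000, Gamma_sst = 0.000000, Gamma_stt = 0.000000, Gamma_tss = 0.000000, Gamma_tst = 0.000000, Gamma_ttt = 0.000000; k2 = (0.125000, -2.000000, 0.000000, 0.000000)
  k3: at (s, t) = (0.546875, -0.250000), (ds/dtau, dt/dtau) = (0.125000, -2.000000); Gamma_sss = 0.000000, Gamma_sst = 0.000000, Gamma_stt = 0.000000, Gamma_tss = 0.000000, Gamma_tst = 0.000000, Gamma_ttt = 0.000000; k3 = (0.125000, -2.000000, 0.000000, 0.000000)
  k4: at (s, t) = (0.562500, -0.500000), (ds/dtau, dt/dtau) = (0.125000, -2.000000); Gamma_sss = 0.000000, Gamma_sst = 0.000000, Gamma_stt = 0.000000, Gamma_tss = 0.000000, Gamma_tst = 0.000000, Gamma_ttt = 0.000000; k4 = (0.125000, -2.000000, 0.000000, 0.000000)
  Y <- Y + (h/6)(k1 + 2k2 + 2k3 + k4): s = 0.5625, t = -0.5000, ds/dtau = 0.1250, dt/dtau = -2.0000


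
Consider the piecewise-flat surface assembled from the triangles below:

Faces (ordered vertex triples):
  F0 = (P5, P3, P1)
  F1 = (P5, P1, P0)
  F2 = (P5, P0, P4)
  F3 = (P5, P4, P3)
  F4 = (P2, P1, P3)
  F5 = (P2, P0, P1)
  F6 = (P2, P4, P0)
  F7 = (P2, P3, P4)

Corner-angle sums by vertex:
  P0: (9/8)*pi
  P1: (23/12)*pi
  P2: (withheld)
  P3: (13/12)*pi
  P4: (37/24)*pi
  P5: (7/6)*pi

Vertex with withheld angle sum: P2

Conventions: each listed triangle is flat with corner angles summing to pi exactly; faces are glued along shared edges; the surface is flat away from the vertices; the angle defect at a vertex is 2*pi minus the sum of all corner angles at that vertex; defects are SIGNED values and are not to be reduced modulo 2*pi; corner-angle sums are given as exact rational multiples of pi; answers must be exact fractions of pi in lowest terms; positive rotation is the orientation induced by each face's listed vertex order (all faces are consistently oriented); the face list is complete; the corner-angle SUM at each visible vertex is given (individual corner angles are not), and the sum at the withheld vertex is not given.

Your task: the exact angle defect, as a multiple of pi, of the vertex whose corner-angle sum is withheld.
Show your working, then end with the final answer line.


V = 6, E = 12, F = 8; chi = V - E + F = 2
Gauss-Bonnet: total defect = 2*pi*chi = 4*pi; visible defects sum to (19/6)*pi

Answer: defect(P2) = (5/6)*pi
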